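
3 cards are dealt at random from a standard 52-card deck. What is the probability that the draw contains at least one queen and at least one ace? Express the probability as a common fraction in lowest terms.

There are C(52,3) = 22100 possible draws.
By inclusion-exclusion on the complements, draws missing all queens or all aces: C(48,3) + C(48,3) − C(44,3) = 17296 + 17296 − 13244 = 21348.
So draws with at least one of each: 22100 − 21348 = 752, probability 752/22100 = 188/5525.

188/5525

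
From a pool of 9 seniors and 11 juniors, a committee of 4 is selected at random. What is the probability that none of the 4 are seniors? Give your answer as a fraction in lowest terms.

There are C(20,4) = 4845 possible selections.
Selections with no seniors (all juniors): C(11,4) = 330.
Probability = 330/4845 = 22/323.

22/323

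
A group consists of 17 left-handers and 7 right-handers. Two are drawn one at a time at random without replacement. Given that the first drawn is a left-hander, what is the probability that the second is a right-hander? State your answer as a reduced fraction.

After removing one left-hander, 23 remain: 16 left-handers and 7 right-handers.
So the probability the next is a right-hander is 7/23.

7/23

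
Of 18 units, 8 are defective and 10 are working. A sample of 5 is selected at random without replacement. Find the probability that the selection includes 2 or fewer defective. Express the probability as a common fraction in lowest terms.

Total selections: C(18,5) = 8568.
Favorable selections (2 or fewer defective): C(8,0)·C(10,5) + C(8,1)·C(10,4) + C(8,2)·C(10,3) = 252 + 1680 + 3360 = 5292.
Probability = 5292/8568 = 21/34.

21/34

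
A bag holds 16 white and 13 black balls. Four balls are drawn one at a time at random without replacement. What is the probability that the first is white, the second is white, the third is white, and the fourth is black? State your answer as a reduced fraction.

Multiply the conditional probabilities at each draw: 16/29 · 15/28 · 14/27 · 13/26 = 43680/570024 = 20/261.

20/261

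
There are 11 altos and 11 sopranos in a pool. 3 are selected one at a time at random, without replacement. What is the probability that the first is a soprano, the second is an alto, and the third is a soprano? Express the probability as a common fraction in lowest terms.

11/84

Multiply the conditional probabilities at each draw: 11/22 · 11/21 · 10/20 = 1210/9240 = 11/84.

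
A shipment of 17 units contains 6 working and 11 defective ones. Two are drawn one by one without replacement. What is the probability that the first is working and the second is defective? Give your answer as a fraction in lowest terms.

Multiply the conditional probabilities at each draw: 6/17 · 11/16 = 66/272 = 33/136.

33/136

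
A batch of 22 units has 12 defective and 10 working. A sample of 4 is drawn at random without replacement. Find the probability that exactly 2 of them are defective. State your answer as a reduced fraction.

Total number of selections: C(22,4) = 7315.
Selections with exactly 2 defective: choose 2 of the 12 defective and 2 of the 10 working, C(12,2)·C(10,2) = 66·45 = 2970.
Probability = 2970/7315 = 54/133.

54/133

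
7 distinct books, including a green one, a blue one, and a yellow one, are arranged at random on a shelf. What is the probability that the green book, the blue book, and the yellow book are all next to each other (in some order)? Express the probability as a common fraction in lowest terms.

1/7

There are 7! = 5040 arrangements.
Treat the three as one block: 5! placements × 3! orders within the block = 120·6 = 720.
Probability = 720/5040 = 1/7.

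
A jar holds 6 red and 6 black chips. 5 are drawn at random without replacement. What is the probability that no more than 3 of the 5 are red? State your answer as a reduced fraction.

There are C(12,5) = 792 ways to choose the 5.
Count the complement (more than 3 red): C(6,4)·C(6,1) + C(6,5)·C(6,0) = 90 + 6 = 96.
Probability = 1 − 96/792 = 696/792 = 29/33.

29/33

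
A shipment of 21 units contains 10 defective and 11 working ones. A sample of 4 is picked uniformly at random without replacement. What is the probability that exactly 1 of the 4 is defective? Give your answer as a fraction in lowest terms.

110/399

Total number of selections: C(21,4) = 5985.
Selections with exactly 1 defective: choose 1 of the 10 defective and 3 of the 11 working, C(10,1)·C(11,3) = 10·165 = 1650.
Probability = 1650/5985 = 110/399.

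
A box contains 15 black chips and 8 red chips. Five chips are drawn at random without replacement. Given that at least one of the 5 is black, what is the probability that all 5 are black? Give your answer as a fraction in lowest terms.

Work in counts. Selections with at least one black: C(23,5) − C(8,5) = 33649 − 56 = 33593.
Of those, selections where all 5 are black: C(15,5) = 3003.
Conditional probability = 3003/33593 = 429/4799.

429/4799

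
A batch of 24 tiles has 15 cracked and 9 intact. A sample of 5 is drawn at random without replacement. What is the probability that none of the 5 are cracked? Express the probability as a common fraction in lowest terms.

There are C(24,5) = 42504 possible selections.
Selections with no cracked (all intact): C(9,5) = 126.
Probability = 126/42504 = 3/1012.

3/1012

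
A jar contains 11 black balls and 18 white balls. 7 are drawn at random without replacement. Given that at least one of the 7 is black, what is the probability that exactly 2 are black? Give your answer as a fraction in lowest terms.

1190/3861

Work in counts. Selections with at least one black: C(29,7) − C(18,7) = 1560780 − 31824 = 1528956.
Of those, selections where exactly 2 are black: C(11,2)·C(18,5) = 55·8568 = 471240.
Conditional probability = 471240/1528956 = 1190/3861.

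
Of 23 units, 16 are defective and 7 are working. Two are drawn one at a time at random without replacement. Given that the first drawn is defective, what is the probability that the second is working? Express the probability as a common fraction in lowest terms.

After removing one defective, 22 remain: 15 defective and 7 working.
So the probability the next is working is 7/22.

7/22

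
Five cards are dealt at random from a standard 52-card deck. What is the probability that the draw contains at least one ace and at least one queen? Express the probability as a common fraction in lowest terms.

6509/64974

There are C(52,5) = 2598960 possible draws.
By inclusion-exclusion on the complements, draws missing all aces or all queens: C(48,5) + C(48,5) − C(44,5) = 1712304 + 1712304 − 1086008 = 2338600.
So draws with at least one of each: 2598960 − 2338600 = 260360, probability 260360/2598960 = 6509/64974.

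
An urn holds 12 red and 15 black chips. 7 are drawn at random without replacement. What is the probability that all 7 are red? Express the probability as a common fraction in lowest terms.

4/4485

There are C(27,7) = 888030 possible selections.
Selections with all red: C(12,7) = 792.
Probability = 792/888030 = 4/4485.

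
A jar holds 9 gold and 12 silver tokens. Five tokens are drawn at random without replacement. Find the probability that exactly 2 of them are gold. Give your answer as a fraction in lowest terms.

880/2261

There are C(21,5) = 20349 ways to choose 5 from 21.
Selections with exactly 2 gold: choose 2 of the 9 gold and 3 of the 12 silver, C(9,2)·C(12,3) = 36·220 = 7920.
Probability = 7920/20349 = 880/2261.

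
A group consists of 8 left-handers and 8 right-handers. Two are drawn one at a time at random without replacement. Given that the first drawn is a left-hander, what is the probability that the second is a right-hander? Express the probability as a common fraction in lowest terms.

After removing one left-hander, 15 remain: 7 left-handers and 8 right-handers.
So the probability the next is a right-hander is 8/15.

8/15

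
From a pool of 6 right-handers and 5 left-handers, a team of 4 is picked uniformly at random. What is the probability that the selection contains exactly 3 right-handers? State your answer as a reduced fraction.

10/33

There are C(11,4) = 330 ways to choose 4 from 11.
Selections with exactly 3 right-handers: choose 3 of the 6 right-handers and 1 of the 5 left-handers, C(6,3)·C(5,1) = 20·5 = 100.
Probability = 100/330 = 10/33.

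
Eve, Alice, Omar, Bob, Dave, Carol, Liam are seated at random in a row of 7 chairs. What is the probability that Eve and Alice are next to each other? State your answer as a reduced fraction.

There are 7! = 5040 arrangements.
Treat Eve and Alice as a block: 6! arrangements of the blocks × 2 orders within the block = 2·720 = 1440.
Probability = 1440/5040 = 2/7.

2/7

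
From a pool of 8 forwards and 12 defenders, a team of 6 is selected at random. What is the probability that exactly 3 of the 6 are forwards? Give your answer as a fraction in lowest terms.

Total number of selections: C(20,6) = 38760.
Selections with exactly 3 forwards: choose 3 of the 8 forwards and 3 of the 12 defenders, C(8,3)·C(12,3) = 56·220 = 12320.
Probability = 12320/38760 = 308/969.

308/969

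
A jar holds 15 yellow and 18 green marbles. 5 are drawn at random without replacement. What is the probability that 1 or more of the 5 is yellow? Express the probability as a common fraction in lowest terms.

9532/9889

There are C(33,5) = 237336 ways to choose the 5.
The complement is all 5 are green: C(18,5) = 8568.
Probability = 1 − 8568/237336 = 228768/237336 = 9532/9889.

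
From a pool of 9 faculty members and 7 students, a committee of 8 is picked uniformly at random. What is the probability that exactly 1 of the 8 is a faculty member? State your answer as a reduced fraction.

1/1430

The sample space is all 8-subsets of the 16: C(16,8) = 12870.
Selections with exactly 1 faculty member: choose 1 of the 9 faculty members and 7 of the 7 students, C(9,1)·C(7,7) = 9·1 = 9.
Probability = 9/12870 = 1/1430.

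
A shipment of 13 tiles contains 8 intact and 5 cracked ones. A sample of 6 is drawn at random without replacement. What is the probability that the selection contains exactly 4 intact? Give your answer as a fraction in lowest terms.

There are C(13,6) = 1716 ways to choose 6 from 13.
Selections with exactly 4 intact: choose 4 of the 8 intact and 2 of the 5 cracked, C(8,4)·C(5,2) = 70·10 = 700.
Probability = 700/1716 = 175/429.

175/429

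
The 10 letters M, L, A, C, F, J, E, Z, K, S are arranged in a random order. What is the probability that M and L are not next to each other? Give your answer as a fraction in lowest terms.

4/5

There are 10! = 3628800 arrangements.
Arrangements with M and L adjacent: 2·9! = 725760.
So not adjacent: 3628800 − 725760 = 2903040, probability 2903040/3628800 = 4/5.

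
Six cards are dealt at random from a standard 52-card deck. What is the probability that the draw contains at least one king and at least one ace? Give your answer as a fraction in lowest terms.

718637/5089630

There are C(52,6) = 20358520 possible draws.
By inclusion-exclusion on the complements, draws missing all kings or all aces: C(48,6) + C(48,6) − C(44,6) = 12271512 + 12271512 − 7059052 = 17483972.
So draws with at least one of each: 20358520 − 17483972 = 2874548, probability 2874548/20358520 = 718637/5089630.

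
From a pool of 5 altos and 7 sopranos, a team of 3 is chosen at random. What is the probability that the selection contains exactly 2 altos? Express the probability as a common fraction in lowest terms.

7/22

Total number of selections: C(12,3) = 220.
Selections with exactly 2 altos: choose 2 of the 5 altos and 1 of the 7 sopranos, C(5,2)·C(7,1) = 10·7 = 70.
Probability = 70/220 = 7/22.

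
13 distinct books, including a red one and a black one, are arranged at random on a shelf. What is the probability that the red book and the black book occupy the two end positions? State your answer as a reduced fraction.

There are 13! = 6227020800 arrangements.
Place the red book and the black book at the ends in 2 ways, arrange the remaining 11 in 11! = 39916800 ways: 2·39916800 = 79833600.
Probability = 79833600/6227020800 = 1/78.

1/78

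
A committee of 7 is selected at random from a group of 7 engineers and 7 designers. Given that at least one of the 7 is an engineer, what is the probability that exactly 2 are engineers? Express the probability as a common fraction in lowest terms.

441/3431

Work in counts. Selections with at least one engineer: C(14,7) − C(7,7) = 3432 − 1 = 3431.
Of those, selections where exactly 2 are engineers: C(7,2)·C(7,5) = 21·21 = 441.
Conditional probability = 441/3431.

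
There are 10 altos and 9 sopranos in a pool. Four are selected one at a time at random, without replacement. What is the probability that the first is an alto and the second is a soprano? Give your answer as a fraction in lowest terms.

Multiply the conditional probabilities at each draw: 10/19 · 9/18 = 90/342 = 5/19.

5/19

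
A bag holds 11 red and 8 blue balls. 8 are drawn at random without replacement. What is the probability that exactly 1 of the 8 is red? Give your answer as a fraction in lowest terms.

There are C(19,8) = 75582 ways to choose 8 from 19.
Selections with exactly 1 red: choose 1 of the 11 red and 7 of the 8 blue, C(11,1)·C(8,7) = 11·8 = 88.
Probability = 88/75582 = 44/37791.

44/37791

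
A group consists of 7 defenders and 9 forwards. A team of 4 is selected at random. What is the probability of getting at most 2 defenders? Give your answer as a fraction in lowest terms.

Total selections: C(16,4) = 1820.
Favorable selections (at most 2 defenders): C(7,0)·C(9,4) + C(7,1)·C(9,3) + C(7,2)·C(9,2) = 126 + 588 + 756 = 1470.
Probability = 1470/1820 = 21/26.

21/26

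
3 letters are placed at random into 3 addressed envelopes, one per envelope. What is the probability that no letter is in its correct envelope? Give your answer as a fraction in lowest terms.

1/3

There are 3! = 6 assignments.
By inclusion-exclusion, assignments with no fixed points: C(3,0)·3! − C(3,1)·2! + C(3,2)·1! − C(3,3)·0! = 2.
Probability = 2/6 = 1/3.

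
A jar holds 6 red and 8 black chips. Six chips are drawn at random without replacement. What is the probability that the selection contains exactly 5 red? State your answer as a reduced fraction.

The sample space is all 6-subsets of the 14: C(14,6) = 3003.
Selections with exactly 5 red: choose 5 of the 6 red and 1 of the 8 black, C(6,5)·C(8,1) = 6·8 = 48.
Probability = 48/3003 = 16/1001.

16/1001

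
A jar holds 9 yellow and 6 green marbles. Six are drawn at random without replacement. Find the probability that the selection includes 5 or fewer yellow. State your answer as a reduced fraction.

There are C(15,6) = 5005 ways to choose the 6.
The complement is exactly 6 yellow: C(9,6)·C(6,0) = 84.
Probability = 1 − 84/5005 = 4921/5005 = 703/715.

703/715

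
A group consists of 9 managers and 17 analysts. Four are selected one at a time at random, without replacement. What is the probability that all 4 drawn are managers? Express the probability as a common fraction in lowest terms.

Multiply the conditional probabilities at each draw: 9/26 · 8/25 · 7/24 · 6/23 = 3024/358800 = 63/7475.

63/7475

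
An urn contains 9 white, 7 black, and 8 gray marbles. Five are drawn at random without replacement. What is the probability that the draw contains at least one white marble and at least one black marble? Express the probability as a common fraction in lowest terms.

There are C(24,5) = 42504 possible draws.
By inclusion-exclusion on the complements, draws missing all white or all black: C(15,5) + C(17,5) − C(8,5) = 3003 + 6188 − 56 = 9135.
So draws with at least one of each: 42504 − 9135 = 33369, probability 33369/42504 = 1589/2024.

1589/2024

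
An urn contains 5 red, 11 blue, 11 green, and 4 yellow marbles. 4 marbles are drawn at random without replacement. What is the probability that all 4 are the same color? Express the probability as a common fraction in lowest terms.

666/31465

There are C(31,4) = 31465 ways to draw 4 marbles.
All same color: C(5,4) + C(11,4) + C(11,4) + C(4,4) = 5 + 330 + 330 + 1 = 666.
Probability = 666/31465.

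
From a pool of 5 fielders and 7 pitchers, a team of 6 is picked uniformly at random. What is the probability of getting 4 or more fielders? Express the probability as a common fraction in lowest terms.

Total selections: C(12,6) = 924.
Favorable selections (4 or more fielders): C(5,4)·C(7,2) + C(5,5)·C(7,1) = 105 + 7 = 112.
Probability = 112/924 = 4/33.

4/33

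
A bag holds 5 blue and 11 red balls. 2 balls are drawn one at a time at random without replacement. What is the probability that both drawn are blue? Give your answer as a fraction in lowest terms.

Multiply the conditional probabilities at each draw: 5/16 · 4/15 = 20/240 = 1/12.

1/12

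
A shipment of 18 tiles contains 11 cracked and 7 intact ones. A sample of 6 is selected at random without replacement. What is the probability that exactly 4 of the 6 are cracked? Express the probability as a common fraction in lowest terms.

165/442

The sample space is all 6-subsets of the 18: C(18,6) = 18564.
Selections with exactly 4 cracked: choose 4 of the 11 cracked and 2 of the 7 intact, C(11,4)·C(7,2) = 330·21 = 6930.
Probability = 6930/18564 = 165/442.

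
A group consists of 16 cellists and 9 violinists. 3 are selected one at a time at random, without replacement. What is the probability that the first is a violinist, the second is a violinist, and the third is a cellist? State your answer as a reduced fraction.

Multiply the conditional probabilities at each draw: 9/25 · 8/24 · 16/23 = 1152/13800 = 48/575.

48/575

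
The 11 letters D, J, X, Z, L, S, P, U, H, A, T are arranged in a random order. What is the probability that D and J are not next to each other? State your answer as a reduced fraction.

9/11

There are 11! = 39916800 arrangements.
Arrangements with D and J adjacent: 2·10! = 7257600.
So not adjacent: 39916800 − 7257600 = 32659200, probability 32659200/39916800 = 9/11.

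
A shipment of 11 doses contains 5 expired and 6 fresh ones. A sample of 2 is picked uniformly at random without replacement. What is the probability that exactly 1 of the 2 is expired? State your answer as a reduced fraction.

6/11

The sample space is all 2-subsets of the 11: C(11,2) = 55.
Selections with exactly 1 expired: choose 1 of the 5 expired and 1 of the 6 fresh, C(5,1)·C(6,1) = 5·6 = 30.
Probability = 30/55 = 6/11.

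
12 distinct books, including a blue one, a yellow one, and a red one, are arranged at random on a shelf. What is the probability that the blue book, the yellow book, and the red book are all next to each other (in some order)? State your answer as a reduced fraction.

1/22

There are 12! = 479001600 arrangements.
Treat the three as one block: 10! placements × 3! orders within the block = 3628800·6 = 21772800.
Probability = 21772800/479001600 = 1/22.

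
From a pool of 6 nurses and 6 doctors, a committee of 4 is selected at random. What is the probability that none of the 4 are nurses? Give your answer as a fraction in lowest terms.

There are C(12,4) = 495 possible selections.
Selections with no nurses (all doctors): C(6,4) = 15.
Probability = 15/495 = 1/33.

1/33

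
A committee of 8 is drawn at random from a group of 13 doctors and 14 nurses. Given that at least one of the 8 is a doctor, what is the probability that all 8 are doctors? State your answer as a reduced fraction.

3/5168

Work in counts. Selections with at least one doctor: C(27,8) − C(14,8) = 2220075 − 3003 = 2217072.
Of those, selections where all 8 are doctors: C(13,8) = 1287.
Conditional probability = 1287/2217072 = 3/5168.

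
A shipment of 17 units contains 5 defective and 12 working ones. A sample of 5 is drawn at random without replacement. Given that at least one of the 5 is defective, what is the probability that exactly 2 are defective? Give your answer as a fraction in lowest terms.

Work in counts. Selections with at least one defective: C(17,5) − C(12,5) = 6188 − 792 = 5396.
Of those, selections where exactly 2 are defective: C(5,2)·C(12,3) = 10·220 = 2200.
Conditional probability = 2200/5396 = 550/1349.

550/1349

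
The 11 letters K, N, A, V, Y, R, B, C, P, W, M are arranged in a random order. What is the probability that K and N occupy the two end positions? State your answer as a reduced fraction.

1/55

There are 11! = 39916800 arrangements.
Place K and N at the ends in 2 ways, arrange the remaining 9 in 9! = 362880 ways: 2·362880 = 725760.
Probability = 725760/39916800 = 1/55.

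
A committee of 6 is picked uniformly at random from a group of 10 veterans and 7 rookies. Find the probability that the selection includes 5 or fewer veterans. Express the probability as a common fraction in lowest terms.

Total selections: C(17,6) = 12376.
The complement is exactly 6 veterans: C(10,6)·C(7,0) = 210.
Probability = 1 − 210/12376 = 12166/12376 = 869/884.

869/884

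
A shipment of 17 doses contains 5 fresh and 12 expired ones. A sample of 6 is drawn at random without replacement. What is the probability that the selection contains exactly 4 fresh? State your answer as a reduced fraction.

Total number of selections: C(17,6) = 12376.
Selections with exactly 4 fresh: choose 4 of the 5 fresh and 2 of the 12 expired, C(5,4)·C(12,2) = 5·66 = 330.
Probability = 330/12376 = 165/6188.

165/6188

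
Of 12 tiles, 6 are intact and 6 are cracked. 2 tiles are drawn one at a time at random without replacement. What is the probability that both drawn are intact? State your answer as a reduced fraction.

5/22

Multiply the conditional probabilities at each draw: 6/12 · 5/11 = 30/132 = 5/22.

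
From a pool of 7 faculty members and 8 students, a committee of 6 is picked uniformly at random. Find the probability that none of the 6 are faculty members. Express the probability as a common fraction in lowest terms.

4/715

There are C(15,6) = 5005 possible selections.
Selections with no faculty members (all students): C(8,6) = 28.
Probability = 28/5005 = 4/715.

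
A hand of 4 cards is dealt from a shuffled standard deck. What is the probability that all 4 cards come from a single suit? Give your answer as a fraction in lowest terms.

44/4165

There are C(52,4) = 270725 possible 4-card hands.
Hands of one suit: 4 suits × C(13,4) = 4·715 = 2860.
Probability = 2860/270725 = 44/4165.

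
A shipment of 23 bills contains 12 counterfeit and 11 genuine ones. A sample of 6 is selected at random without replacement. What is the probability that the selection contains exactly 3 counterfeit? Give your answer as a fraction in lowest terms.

1100/3059

The sample space is all 6-subsets of the 23: C(23,6) = 100947.
Selections with exactly 3 counterfeit: choose 3 of the 12 counterfeit and 3 of the 11 genuine, C(12,3)·C(11,3) = 220·165 = 36300.
Probability = 36300/100947 = 1100/3059.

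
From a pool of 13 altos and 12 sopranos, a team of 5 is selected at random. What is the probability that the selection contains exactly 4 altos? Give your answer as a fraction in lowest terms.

26/161

There are C(25,5) = 53130 ways to choose 5 from 25.
Selections with exactly 4 altos: choose 4 of the 13 altos and 1 of the 12 sopranos, C(13,4)·C(12,1) = 715·12 = 8580.
Probability = 8580/53130 = 26/161.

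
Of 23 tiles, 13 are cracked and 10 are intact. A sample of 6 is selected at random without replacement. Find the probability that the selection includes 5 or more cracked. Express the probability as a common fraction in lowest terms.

442/3059

There are C(23,6) = 100947 ways to choose the 6.
Favorable selections (5 or more cracked): C(13,5)·C(10,1) + C(13,6)·C(10,0) = 12870 + 1716 = 14586.
Probability = 14586/100947 = 442/3059.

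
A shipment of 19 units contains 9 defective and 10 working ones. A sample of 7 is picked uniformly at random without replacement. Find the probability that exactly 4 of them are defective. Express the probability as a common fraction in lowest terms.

1260/4199

Total number of selections: C(19,7) = 50388.
Selections with exactly 4 defective: choose 4 of the 9 defective and 3 of the 10 working, C(9,4)·C(10,3) = 126·120 = 15120.
Probability = 15120/50388 = 1260/4199.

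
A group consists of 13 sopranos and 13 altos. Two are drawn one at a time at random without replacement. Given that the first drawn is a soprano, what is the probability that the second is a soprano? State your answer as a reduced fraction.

After removing one soprano, 25 remain: 12 sopranos and 13 altos.
So the probability the next is a soprano is 12/25.

12/25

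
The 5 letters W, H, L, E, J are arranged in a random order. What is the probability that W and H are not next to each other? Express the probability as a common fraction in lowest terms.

3/5

There are 5! = 120 arrangements.
Arrangements with W and H adjacent: 2·4! = 48.
So not adjacent: 120 − 48 = 72, probability 72/120 = 3/5.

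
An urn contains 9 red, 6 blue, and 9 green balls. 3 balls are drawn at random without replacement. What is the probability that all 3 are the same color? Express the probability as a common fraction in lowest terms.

47/506

There are C(24,3) = 2024 ways to draw 3 balls.
All same color: C(9,3) + C(6,3) + C(9,3) = 84 + 20 + 84 = 188.
Probability = 188/2024 = 47/506.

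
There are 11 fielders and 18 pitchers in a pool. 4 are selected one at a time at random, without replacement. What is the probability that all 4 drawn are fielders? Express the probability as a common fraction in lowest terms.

110/7917

Multiply the conditional probabilities at each draw: 11/29 · 10/28 · 9/27 · 8/26 = 7920/570024 = 110/7917.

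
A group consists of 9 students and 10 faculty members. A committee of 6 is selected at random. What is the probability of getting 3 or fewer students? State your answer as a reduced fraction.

Total selections: C(19,6) = 27132.
Count the complement (more than 3 students): C(9,4)·C(10,2) + C(9,5)·C(10,1) + C(9,6)·C(10,0) = 5670 + 1260 + 84 = 7014.
Probability = 1 − 7014/27132 = 20118/27132 = 479/646.

479/646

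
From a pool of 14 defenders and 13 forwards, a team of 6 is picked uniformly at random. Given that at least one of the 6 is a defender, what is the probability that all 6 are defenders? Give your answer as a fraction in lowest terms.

1/98

Work in counts. Selections with at least one defender: C(27,6) − C(13,6) = 296010 − 1716 = 294294.
Of those, selections where all 6 are defenders: C(14,6) = 3003.
Conditional probability = 3003/294294 = 1/98.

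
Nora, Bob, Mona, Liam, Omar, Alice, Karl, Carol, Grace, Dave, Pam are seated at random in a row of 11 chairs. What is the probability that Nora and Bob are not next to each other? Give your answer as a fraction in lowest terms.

9/11

There are 11! = 39916800 arrangements.
Arrangements with Nora and Bob adjacent: 2·10! = 7257600.
So not adjacent: 39916800 − 7257600 = 32659200, probability 32659200/39916800 = 9/11.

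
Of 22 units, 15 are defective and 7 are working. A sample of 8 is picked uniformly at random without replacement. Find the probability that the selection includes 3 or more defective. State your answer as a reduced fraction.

Total selections: C(22,8) = 319770.
Favorable selections (3 or more defective): C(15,3)·C(7,5) + C(15,4)·C(7,4) + C(15,5)·C(7,3) + C(15,6)·C(7,2) + C(15,7)·C(7,1) + C(15,8)·C(7,0) = 9555 + 47775 + 105105 + 105105 + 45045 + 6435 = 319020.
Probability = 319020/319770 = 10634/10659.

10634/10659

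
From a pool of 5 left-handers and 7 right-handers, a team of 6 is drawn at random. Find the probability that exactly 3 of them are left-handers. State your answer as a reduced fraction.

There are C(12,6) = 924 ways to choose 6 from 12.
Selections with exactly 3 left-handers: choose 3 of the 5 left-handers and 3 of the 7 right-handers, C(5,3)·C(7,3) = 10·35 = 350.
Probability = 350/924 = 25/66.

25/66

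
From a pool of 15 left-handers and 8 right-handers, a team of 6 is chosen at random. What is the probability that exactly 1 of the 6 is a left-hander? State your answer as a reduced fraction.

40/4807

The sample space is all 6-subsets of the 23: C(23,6) = 100947.
Selections with exactly 1 left-hander: choose 1 of the 15 left-handers and 5 of the 8 right-handers, C(15,1)·C(8,5) = 15·56 = 840.
Probability = 840/100947 = 40/4807.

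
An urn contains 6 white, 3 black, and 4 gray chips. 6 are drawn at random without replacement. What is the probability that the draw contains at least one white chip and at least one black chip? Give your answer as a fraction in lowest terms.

There are C(13,6) = 1716 possible draws.
By inclusion-exclusion on the complements, draws missing all white or all black: C(7,6) + C(10,6) − C(4,6) = 7 + 210 − 0 = 217.
So draws with at least one of each: 1716 − 217 = 1499, probability 1499/1716.

1499/1716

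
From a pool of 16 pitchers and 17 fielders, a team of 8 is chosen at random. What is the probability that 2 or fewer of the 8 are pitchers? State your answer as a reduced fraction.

23341/178002

There are C(33,8) = 13884156 ways to choose the 8.
Favorable selections (2 or fewer pitchers): C(16,0)·C(17,8) + C(16,1)·C(17,7) + C(16,2)·C(17,6) = 24310 + 311168 + 1485120 = 1820598.
Probability = 1820598/13884156 = 23341/178002.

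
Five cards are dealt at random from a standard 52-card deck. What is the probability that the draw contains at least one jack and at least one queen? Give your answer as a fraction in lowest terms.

There are C(52,5) = 2598960 possible draws.
By inclusion-exclusion on the complements, draws missing all jacks or all queens: C(48,5) + C(48,5) − C(44,5) = 1712304 + 1712304 − 1086008 = 2338600.
So draws with at least one of each: 2598960 − 2338600 = 260360, probability 260360/2598960 = 6509/64974.

6509/64974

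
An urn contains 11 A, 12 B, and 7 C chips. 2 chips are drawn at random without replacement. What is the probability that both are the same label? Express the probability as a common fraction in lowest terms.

There are C(30,2) = 435 ways to draw 2 chips.
All same label: C(11,2) + C(12,2) + C(7,2) = 55 + 66 + 21 = 142.
Probability = 142/435.

142/435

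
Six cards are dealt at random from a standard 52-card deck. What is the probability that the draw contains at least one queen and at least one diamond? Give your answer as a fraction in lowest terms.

There are C(52,6) = 20358520 possible draws.
By inclusion-exclusion on the complements, draws missing all queens or all diamonds: C(48,6) + C(39,6) − C(36,6) = 12271512 + 3262623 − 1947792 = 13586343.
So draws with at least one of each: 20358520 − 13586343 = 6772177, probability 6772177/20358520.

6772177/20358520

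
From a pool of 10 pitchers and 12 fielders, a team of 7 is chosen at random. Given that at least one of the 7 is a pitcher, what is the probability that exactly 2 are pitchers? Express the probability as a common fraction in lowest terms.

Work in counts. Selections with at least one pitcher: C(22,7) − C(12,7) = 170544 − 792 = 169752.
Of those, selections where exactly 2 are pitchers: C(10,2)·C(12,5) = 45·792 = 35640.
Conditional probability = 35640/169752 = 135/643.

135/643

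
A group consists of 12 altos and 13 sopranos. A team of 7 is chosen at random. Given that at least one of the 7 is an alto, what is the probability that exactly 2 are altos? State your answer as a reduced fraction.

3861/21772

Work in counts. Selections with at least one alto: C(25,7) − C(13,7) = 480700 − 1716 = 478984.
Of those, selections where exactly 2 are altos: C(12,2)·C(13,5) = 66·1287 = 84942.
Conditional probability = 84942/478984 = 3861/21772.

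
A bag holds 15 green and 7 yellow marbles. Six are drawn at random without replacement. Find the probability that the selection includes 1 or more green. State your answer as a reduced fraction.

There are C(22,6) = 74613 ways to choose the 6.
The complement is all 6 are yellow: C(7,6) = 7.
Probability = 1 − 7/74613 = 74606/74613 = 10658/10659.

10658/10659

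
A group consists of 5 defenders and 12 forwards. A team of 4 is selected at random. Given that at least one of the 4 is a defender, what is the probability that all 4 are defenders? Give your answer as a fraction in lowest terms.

Work in counts. Selections with at least one defender: C(17,4) − C(12,4) = 2380 − 495 = 1885.
Of those, selections where all 4 are defenders: C(5,4) = 5.
Conditional probability = 5/1885 = 1/377.

1/377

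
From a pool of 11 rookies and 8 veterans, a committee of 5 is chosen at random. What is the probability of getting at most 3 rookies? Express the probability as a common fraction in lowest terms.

1421/1938

There are C(19,5) = 11628 ways to choose the 5.
Count the complement (more than 3 rookies): C(11,4)·C(8,1) + C(11,5)·C(8,0) = 2640 + 462 = 3102.
Probability = 1 − 3102/11628 = 8526/11628 = 1421/1938.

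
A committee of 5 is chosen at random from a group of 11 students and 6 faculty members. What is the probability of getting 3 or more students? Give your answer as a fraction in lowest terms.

4917/6188

Total selections: C(17,5) = 6188.
Favorable selections (3 or more students): C(11,3)·C(6,2) + C(11,4)·C(6,1) + C(11,5)·C(6,0) = 2475 + 1980 + 462 = 4917.
Probability = 4917/6188.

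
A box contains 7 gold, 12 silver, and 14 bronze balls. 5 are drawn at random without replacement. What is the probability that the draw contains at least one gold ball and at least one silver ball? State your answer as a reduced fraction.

There are C(33,5) = 237336 possible draws.
By inclusion-exclusion on the complements, draws missing all gold or all silver: C(26,5) + C(21,5) − C(14,5) = 65780 + 20349 − 2002 = 84127.
So draws with at least one of each: 237336 − 84127 = 153209, probability 153209/237336.

153209/237336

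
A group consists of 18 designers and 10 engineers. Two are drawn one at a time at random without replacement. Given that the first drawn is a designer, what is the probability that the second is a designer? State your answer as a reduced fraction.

17/27

After removing one designer, 27 remain: 17 designers and 10 engineers.
So the probability the next is a designer is 17/27.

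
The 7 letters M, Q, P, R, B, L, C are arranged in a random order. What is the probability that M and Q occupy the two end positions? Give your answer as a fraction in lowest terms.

1/21

There are 7! = 5040 arrangements.
Place M and Q at the ends in 2 ways, arrange the remaining 5 in 5! = 120 ways: 2·120 = 240.
Probability = 240/5040 = 1/21.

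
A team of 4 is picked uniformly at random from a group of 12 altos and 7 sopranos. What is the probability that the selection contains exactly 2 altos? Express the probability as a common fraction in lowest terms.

Total number of selections: C(19,4) = 3876.
Selections with exactly 2 altos: choose 2 of the 12 altos and 2 of the 7 sopranos, C(12,2)·C(7,2) = 66·21 = 1386.
Probability = 1386/3876 = 231/646.

231/646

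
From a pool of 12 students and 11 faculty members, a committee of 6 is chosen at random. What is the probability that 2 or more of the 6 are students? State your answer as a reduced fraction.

411/437

Total selections: C(23,6) = 100947.
Favorable selections (2 or more students): C(12,2)·C(11,4) + C(12,3)·C(11,3) + C(12,4)·C(11,2) + C(12,5)·C(11,1) + C(12,6)·C(11,0) = 21780 + 36300 + 27225 + 8712 + 924 = 94941.
Probability = 94941/100947 = 411/437.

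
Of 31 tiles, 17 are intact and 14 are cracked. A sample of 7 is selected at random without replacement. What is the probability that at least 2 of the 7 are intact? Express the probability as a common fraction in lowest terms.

Total selections: C(31,7) = 2629575.
Favorable selections (at least 2 intact): C(17,2)·C(14,5) + C(17,3)·C(14,4) + C(17,4)·C(14,3) + C(17,5)·C(14,2) + C(17,6)·C(14,1) + C(17,7)·C(14,0) = 272272 + 680680 + 866320 + 563108 + 173264 + 19448 = 2575092.
Probability = 2575092/2629575 = 66028/67425.

66028/67425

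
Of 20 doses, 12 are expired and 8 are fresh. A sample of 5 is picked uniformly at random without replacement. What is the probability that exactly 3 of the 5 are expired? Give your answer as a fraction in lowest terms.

There are C(20,5) = 15504 ways to choose 5 from 20.
Selections with exactly 3 expired: choose 3 of the 12 expired and 2 of the 8 fresh, C(12,3)·C(8,2) = 220·28 = 6160.
Probability = 6160/15504 = 385/969.

385/969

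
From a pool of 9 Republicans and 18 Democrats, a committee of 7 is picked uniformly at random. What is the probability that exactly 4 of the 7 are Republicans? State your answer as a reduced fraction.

There are C(27,7) = 888030 ways to choose 7 from 27.
Selections with exactly 4 Republicans: choose 4 of the 9 Republicans and 3 of the 18 Democrats, C(9,4)·C(18,3) = 126·816 = 102816.
Probability = 102816/888030 = 1904/16445.

1904/16445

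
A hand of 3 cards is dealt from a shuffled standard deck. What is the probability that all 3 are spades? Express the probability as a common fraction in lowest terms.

11/850

There are C(52,3) = 22100 possible 3-card hands.
Hands that are all spades: C(13,3) = 286.
Probability = 286/22100 = 11/850.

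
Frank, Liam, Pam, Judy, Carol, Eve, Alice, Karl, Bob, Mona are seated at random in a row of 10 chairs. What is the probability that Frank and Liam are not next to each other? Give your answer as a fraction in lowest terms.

4/5

There are 10! = 3628800 arrangements.
Arrangements with Frank and Liam adjacent: 2·9! = 725760.
So not adjacent: 3628800 − 725760 = 2903040, probability 2903040/3628800 = 4/5.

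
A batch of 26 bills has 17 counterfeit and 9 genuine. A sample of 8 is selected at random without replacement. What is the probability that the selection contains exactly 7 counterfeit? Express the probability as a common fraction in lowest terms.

Total number of selections: C(26,8) = 1562275.
Selections with exactly 7 counterfeit: choose 7 of the 17 counterfeit and 1 of the 9 genuine, C(17,7)·C(9,1) = 19448·9 = 175032.
Probability = 175032/1562275 = 1224/10925.

1224/10925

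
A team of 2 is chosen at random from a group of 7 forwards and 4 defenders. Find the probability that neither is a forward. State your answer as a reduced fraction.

There are C(11,2) = 55 possible selections.
Selections with no forwards (all defenders): C(4,2) = 6.
Probability = 6/55.

6/55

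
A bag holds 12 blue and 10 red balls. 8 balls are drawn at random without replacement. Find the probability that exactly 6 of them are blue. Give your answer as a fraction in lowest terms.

Total number of selections: C(22,8) = 319770.
Selections with exactly 6 blue: choose 6 of the 12 blue and 2 of the 10 red, C(12,6)·C(10,2) = 924·45 = 41580.
Probability = 41580/319770 = 42/323.

42/323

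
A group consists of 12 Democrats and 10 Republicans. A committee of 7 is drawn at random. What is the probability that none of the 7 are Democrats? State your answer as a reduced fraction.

There are C(22,7) = 170544 possible selections.
Selections with no Democrats (all Republicans): C(10,7) = 120.
Probability = 120/170544 = 5/7106.

5/7106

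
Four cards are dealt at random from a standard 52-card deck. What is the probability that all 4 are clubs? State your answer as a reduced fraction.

There are C(52,4) = 270725 possible 4-card hands.
Hands that are all clubs: C(13,4) = 715.
Probability = 715/270725 = 11/4165.

11/4165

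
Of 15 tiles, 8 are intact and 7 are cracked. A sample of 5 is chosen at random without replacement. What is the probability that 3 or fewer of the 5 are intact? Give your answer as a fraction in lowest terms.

9/11

Total selections: C(15,5) = 3003.
Count the complement (more than 3 intact): C(8,4)·C(7,1) + C(8,5)·C(7,0) = 490 + 56 = 546.
Probability = 1 − 546/3003 = 2457/3003 = 9/11.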